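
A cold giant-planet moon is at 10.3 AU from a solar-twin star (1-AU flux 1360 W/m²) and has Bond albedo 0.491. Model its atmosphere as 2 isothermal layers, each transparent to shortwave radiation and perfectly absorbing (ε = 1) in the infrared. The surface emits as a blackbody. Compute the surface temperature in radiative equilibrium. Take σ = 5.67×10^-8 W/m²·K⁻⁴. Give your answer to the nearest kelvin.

96 K

Flux at the orbit: S = 1360/(10.3)² = 12.82 W/m².
OLR = S(1−α)/4 = 1.631 W/m²; the top layer radiates at T_e = 73.24 K.
Layer-by-layer balance gives σT_s⁴ = (N+1)σT_e⁴, so T_s = 3^¼·73.24 = 96.39 K.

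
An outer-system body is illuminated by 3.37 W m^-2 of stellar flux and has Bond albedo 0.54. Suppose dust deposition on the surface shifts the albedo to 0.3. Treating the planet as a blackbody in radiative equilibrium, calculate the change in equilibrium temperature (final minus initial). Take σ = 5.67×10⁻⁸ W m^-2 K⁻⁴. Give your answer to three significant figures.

Initial: T₁ = [S(1−0.54)/(4σ)]^(1/4) = 51.13 K.
Final:   T₂ = [S(1−0.3)/(4σ)]^(1/4) = 56.79 K.
Change: 56.79 − 51.13 = 5.659 K.

5.66 K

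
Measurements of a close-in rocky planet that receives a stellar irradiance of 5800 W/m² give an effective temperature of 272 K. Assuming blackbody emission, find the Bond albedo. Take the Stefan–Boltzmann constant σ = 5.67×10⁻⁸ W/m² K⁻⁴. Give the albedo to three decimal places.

Energy balance: S(1−α)/4 = σT⁴, so 1−α = 4σT⁴/S.
σT⁴ = 310.4 W/m², so 4σT⁴ = 1241 W/m².
1−α = 1241/5800 = 0.2140, so α = 0.7860.

0.786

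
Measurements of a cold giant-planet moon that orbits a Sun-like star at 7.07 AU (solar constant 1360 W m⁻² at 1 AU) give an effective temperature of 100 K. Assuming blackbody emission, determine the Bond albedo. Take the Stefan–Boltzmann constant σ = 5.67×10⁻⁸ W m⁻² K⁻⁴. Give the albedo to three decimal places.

0.166

By the inverse-square law, S = 1360/7.07² = 27.21 W m⁻².
Energy balance: S(1−α)/4 = σT⁴, so 1−α = 4σT⁴/S.
σT⁴ = 5.670 W m⁻², so 4σT⁴ = 22.68 W m⁻².
Hence α = 1 − 22.68/27.21 = 0.1664.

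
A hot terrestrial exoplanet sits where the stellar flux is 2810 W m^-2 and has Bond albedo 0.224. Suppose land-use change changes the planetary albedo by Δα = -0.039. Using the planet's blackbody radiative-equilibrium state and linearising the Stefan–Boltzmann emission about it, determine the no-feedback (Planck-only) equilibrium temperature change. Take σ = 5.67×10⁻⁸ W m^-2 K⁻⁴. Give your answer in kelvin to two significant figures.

3.9 K

Unperturbed T_e = [2810·(1−0.224)/(4σ)]^¼ = 313.1 K.
TOA radiative forcing: ΔF = −S·Δα/4 = −2810·(-0.039)/4 = 27.40 W m^-2.
The Planck feedback parameter is 4σT_e³ = 6.964 W m^-2/K.
So ΔT₀ = 27.40/6.964 = 3.93 K.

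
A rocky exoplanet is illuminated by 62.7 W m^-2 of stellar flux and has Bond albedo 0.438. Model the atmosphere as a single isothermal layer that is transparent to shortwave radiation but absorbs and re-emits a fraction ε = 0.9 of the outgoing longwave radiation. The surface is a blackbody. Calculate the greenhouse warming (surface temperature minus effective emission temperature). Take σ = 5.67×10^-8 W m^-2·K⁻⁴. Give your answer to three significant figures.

Effective emission temperature (TOA balance): σT_e⁴ = S(1−α)/4 = 8.809 W m^-2 → T_e = 111.6 K.
For a single slab of emissivity ε, T_s⁴ = 2T_e⁴/(2−ε); thus T_s = 111.6·(1.818)^(1/4) = 129.6 K.
The atmosphere warms the surface by 18.00 K.

18.0 K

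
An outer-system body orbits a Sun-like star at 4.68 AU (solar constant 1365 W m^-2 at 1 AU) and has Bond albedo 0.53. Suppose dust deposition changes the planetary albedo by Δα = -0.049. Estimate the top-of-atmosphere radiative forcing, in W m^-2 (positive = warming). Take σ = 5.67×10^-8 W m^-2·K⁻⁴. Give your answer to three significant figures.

By the inverse-square law, S = 1365/4.68² = 62.32 W m^-2.
The change in absorbed flux is Δ[S(1−α)/4] = −SΔα/4 = 0.7634 W m^-2.

0.763 W m^-2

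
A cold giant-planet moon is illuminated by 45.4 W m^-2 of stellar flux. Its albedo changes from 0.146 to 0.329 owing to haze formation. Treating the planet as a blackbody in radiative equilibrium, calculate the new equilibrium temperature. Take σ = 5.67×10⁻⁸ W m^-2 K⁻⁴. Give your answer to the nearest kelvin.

New equilibrium: T₂ = [(1−0.329)·45.40/(4σ)]^(1/4) = 107.7 K.

108 K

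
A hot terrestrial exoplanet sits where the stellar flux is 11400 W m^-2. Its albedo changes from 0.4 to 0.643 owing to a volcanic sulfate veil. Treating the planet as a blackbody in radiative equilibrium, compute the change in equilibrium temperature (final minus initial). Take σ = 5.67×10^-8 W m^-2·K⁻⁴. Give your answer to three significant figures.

-50.7 kelvin

Before: T₁ = [11400·0.6/(4σ)]^(1/4) = 416.7 K.
Final:   T₂ = [S(1−0.643)/(4σ)]^(1/4) = 366.0 K.
Change: 366.0 − 416.7 = -50.73 K.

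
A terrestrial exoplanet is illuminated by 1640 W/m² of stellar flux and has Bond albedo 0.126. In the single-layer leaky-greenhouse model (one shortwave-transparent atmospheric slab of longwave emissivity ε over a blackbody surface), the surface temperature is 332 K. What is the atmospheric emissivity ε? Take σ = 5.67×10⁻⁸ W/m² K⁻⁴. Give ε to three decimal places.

0.960

TOA balance gives T_e = 282.0 K.
T_s⁴ = T_e⁴·2/(2−ε) → ε = 2 − 2(T_e/T_s)⁴ = 2 − 2·(282.0/332)⁴ = 0.9596.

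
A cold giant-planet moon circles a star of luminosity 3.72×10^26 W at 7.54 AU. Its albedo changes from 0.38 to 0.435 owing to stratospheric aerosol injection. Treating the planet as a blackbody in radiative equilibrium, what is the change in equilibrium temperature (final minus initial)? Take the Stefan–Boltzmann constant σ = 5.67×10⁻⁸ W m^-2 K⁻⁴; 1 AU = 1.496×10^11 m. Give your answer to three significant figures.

Orbital distance: d = 7.54 AU = 1.128×10^12 m.
Flux at the orbit: S = L/(4πd²) = 3.72×10^26/(4π·(1.13×10^12)²) = 23.27 W m^-2.
With α = 0.38, T₁ = 89.30 K.
After:  T₂ = [23.27·0.565/(4σ)]^(1/4) = 87.25 K.
ΔT = T₂ − T₁ = -2.050 K.

-2.05 K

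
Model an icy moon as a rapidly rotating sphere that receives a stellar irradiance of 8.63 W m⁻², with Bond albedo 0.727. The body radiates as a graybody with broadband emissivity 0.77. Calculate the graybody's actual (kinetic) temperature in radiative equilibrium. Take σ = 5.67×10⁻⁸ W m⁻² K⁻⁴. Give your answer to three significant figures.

Averaging over the sphere, the absorbed flux is S(1−α)/4 = 0.5890 W m⁻².
Equating to εσT⁴ with ε = 0.77: T = (0.5890/0.77σ)^(1/4) = 60.61 K.

60.6 kelvin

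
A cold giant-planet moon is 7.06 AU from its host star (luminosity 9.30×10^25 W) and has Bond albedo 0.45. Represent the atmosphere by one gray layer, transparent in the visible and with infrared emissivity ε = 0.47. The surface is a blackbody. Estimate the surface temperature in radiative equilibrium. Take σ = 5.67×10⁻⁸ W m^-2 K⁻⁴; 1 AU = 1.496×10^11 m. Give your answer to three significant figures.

67.7 kelvin

d = 7.06 × 1.496×10^11 m = 1.056×10^12 m.
Spreading L over a sphere of radius d: S = 9.30×10^25/(4π·1.06×10^12²) = 6.634 W m^-2.
Effective emission temperature (TOA balance): σT_e⁴ = S(1−α)/4 = 0.9122 W m^-2 → T_e = 63.33 K.
For a single slab of emissivity ε, T_s⁴ = 2T_e⁴/(2−ε); thus T_s = 63.33·(1.307)^(1/4) = 67.72 K.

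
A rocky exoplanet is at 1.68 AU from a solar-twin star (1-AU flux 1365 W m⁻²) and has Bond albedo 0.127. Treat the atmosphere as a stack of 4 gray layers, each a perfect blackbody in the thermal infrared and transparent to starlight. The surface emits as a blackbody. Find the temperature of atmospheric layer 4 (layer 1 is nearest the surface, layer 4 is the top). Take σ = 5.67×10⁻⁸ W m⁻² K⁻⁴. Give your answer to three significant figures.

208 K

By the inverse-square law, S = 1365/1.68² = 483.6 W m⁻².
Top-of-atmosphere balance: σT_e⁴ = S(1−α)/4 = 105.6 W m⁻² → T_e = 207.7 K.
The net upward flux σT_e⁴ is constant between every pair of levels, so T_k⁴ = (N+1−k)T_e⁴.
With k = 4: T_4 = (4+1−4)^¼·207.7 K = 207.7 K.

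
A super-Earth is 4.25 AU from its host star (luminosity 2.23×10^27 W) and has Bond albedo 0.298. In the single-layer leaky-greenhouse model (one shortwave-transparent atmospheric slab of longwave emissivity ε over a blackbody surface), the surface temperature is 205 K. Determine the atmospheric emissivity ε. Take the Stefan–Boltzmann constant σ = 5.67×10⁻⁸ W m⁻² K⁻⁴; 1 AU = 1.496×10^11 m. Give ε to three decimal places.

0.461

Orbital distance: d = 4.25 AU = 6.358×10^11 m.
S = L/(4πd²) = 439.0 W m⁻².
First, T_e = [439.0·(1−0.298)/(4σ)]^(1/4) = 192.0 K.
T_s⁴ = T_e⁴·2/(2−ε) → ε = 2 − 2(T_e/T_s)⁴ = 2 − 2·(192.0/205)⁴ = 0.4613.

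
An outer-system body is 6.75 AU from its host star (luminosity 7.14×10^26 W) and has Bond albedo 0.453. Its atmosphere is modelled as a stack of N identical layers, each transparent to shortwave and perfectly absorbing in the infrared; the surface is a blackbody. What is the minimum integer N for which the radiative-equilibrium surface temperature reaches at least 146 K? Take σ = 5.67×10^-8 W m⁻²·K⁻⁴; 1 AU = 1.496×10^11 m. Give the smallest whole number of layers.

3

Orbital distance: d = 6.75 AU = 1.010×10^12 m.
Flux at the orbit: S = L/(4πd²) = 7.14×10^26/(4π·(1.01×10^12)²) = 55.72 W m⁻².
The effective emission temperature is T_e = [S(1−α)/(4σ)]^¼ = 107.7 K.
T_s = (N+1)^(1/4)·T_e ≥ 146 K requires N+1 ≥ (T_s/T_e)⁴ = (146/107.7)⁴ = 3.381.
The minimum whole number is N = 3.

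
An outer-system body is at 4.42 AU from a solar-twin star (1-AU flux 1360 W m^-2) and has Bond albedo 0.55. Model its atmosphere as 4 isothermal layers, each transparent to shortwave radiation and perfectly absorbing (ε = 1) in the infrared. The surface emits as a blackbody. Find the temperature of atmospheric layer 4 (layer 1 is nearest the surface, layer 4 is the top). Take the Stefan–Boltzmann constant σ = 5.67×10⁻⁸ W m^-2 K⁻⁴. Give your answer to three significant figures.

Flux at the orbit: S = 1360/(4.42)² = 69.61 W m^-2.
The effective emission temperature is T_e = [S(1−α)/(4σ)]^¼ = 108.4 K.
Each opaque layer satisfies 2T_j⁴ = T_{j−1}⁴ + T_{j+1}⁴, giving T_k⁴ = (N+1−k)T_e⁴.
T_4 = (1)^(1/4)·108.4 = 108.4 K.

108 K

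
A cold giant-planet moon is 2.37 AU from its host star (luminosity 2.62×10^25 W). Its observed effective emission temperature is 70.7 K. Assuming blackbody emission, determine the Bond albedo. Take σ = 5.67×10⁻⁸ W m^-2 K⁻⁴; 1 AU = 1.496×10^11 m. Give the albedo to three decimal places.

Orbital distance: d = 2.37 AU = 3.546×10^11 m.
Spreading L over a sphere of radius d: S = 2.62×10^25/(4π·3.55×10^11²) = 16.59 W m^-2.
Energy balance: S(1−α)/4 = σT⁴, so 1−α = 4σT⁴/S.
σT⁴ = 1.417 W m^-2, so 4σT⁴ = 5.667 W m^-2.
Hence α = 1 − 5.667/16.59 = 0.6583.

0.658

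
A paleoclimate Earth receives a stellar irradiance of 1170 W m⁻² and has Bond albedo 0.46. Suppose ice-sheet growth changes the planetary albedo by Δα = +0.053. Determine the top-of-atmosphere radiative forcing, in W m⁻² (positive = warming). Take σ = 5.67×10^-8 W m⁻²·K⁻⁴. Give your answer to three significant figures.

ΔF = −(S/4)Δα = −(1170/4)×(+0.053) = -15.50 W m⁻².

-15.5 W m⁻²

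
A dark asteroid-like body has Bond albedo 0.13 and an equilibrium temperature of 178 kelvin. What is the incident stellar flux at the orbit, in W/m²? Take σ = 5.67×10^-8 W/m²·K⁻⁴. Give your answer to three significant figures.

262 W/m²

Invert the energy balance for S: S = 4σT⁴/(1−α).
The emitted flux is σT⁴ = 56.92 W/m².
S = 4·56.92/0.87 = 261.7 W/m².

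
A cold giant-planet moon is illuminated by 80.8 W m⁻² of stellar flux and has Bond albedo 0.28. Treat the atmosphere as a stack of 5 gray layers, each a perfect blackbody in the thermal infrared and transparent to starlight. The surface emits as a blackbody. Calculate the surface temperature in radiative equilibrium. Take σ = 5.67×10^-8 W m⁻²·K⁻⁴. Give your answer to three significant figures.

198 kelvin

Top-of-atmosphere balance: σT_e⁴ = S(1−α)/4 = 14.54 W m⁻² → T_e = 126.6 K.
With N = 5 opaque layers, T_s = (N+1)^(1/4)·T_e = 6^(1/4)·126.6 = 198.1 K.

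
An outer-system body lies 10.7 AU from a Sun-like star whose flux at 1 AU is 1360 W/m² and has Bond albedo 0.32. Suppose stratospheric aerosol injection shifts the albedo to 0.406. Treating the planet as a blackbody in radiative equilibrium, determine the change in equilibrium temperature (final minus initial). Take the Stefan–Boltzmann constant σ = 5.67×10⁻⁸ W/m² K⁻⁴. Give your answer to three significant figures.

-2.57 kelvin

Irradiance scales as 1/d², so S = 1360 W/m² × (1/10.7)² = 11.88 W/m².
Before: T₁ = [11.88·0.68/(4σ)]^(1/4) = 77.25 K.
After:  T₂ = [11.88·0.594/(4σ)]^(1/4) = 74.68 K.
Change: 74.68 − 77.25 = -2.568 K.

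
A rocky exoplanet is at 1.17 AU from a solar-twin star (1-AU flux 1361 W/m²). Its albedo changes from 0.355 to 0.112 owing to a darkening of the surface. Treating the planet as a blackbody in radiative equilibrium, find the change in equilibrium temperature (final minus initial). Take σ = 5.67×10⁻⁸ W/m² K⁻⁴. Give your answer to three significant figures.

Flux at the orbit: S = 1361/(1.17)² = 994.2 W/m².
Initial: T₁ = [S(1−0.355)/(4σ)]^(1/4) = 230.6 K.
With α = 0.112, T₂ = 249.8 K.
ΔT = T₂ − T₁ = 19.19 K.

19.2 K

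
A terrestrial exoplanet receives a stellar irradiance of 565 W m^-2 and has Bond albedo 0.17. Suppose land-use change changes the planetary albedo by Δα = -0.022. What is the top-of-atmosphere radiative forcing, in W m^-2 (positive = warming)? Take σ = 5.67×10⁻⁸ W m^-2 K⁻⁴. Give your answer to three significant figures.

ΔF = −(S/4)Δα = −(565.0/4)×(-0.022) = 3.107 W m^-2.

3.11 W m^-2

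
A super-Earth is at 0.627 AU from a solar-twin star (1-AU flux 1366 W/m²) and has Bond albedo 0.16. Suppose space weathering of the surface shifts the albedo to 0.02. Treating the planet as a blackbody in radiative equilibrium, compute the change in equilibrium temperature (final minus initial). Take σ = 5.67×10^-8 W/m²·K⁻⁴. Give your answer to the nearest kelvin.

By the inverse-square law, S = 1366/0.627² = 3475 W/m².
Before: T₁ = [3475·0.84/(4σ)]^(1/4) = 336.8 K.
After:  T₂ = [3475·0.98/(4σ)]^(1/4) = 350.0 K.
Change: 350.0 − 336.8 = 13.23 K.

13 K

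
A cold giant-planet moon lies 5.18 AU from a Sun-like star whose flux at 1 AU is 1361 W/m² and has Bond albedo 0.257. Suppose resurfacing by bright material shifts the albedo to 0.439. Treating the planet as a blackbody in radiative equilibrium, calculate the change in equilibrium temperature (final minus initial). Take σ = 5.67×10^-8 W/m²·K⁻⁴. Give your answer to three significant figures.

-7.70 K

By the inverse-square law, S = 1361/5.18² = 50.72 W/m².
Initial: T₁ = [S(1−0.257)/(4σ)]^(1/4) = 113.5 K.
Final:   T₂ = [S(1−0.439)/(4σ)]^(1/4) = 105.8 K.
ΔT = T₂ − T₁ = -7.702 K.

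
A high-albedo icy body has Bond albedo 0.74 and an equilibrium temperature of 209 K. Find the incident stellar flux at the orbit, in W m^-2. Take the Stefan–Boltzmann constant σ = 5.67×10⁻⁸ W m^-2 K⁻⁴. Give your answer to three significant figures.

Invert the energy balance for S: S = 4σT⁴/(1−α).
The emitted flux is σT⁴ = 108.2 W m^-2.
So S = 4×108.2/(1−0.74) = 1664 W m^-2.

1660 W m^-2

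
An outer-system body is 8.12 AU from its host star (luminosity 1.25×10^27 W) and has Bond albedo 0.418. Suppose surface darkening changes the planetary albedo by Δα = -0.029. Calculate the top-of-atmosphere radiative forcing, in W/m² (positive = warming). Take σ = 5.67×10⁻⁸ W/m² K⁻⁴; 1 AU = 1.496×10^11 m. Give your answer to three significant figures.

0.489 W/m²

Orbital distance: d = 8.12 AU = 1.215×10^12 m.
S = L/(4πd²) = 67.41 W/m².
ΔF = −(S/4)Δα = −(67.41/4)×(-0.029) = 0.4887 W/m².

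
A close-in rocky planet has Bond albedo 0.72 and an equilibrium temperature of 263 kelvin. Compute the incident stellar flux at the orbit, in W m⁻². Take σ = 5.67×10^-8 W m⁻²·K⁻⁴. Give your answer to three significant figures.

From S(1−α)/4 = σT⁴: S = 4σT⁴/(1−α).
The emitted flux is σT⁴ = 271.3 W m⁻².
So S = 4×271.3/(1−0.72) = 3875 W m⁻².

3880 W m⁻²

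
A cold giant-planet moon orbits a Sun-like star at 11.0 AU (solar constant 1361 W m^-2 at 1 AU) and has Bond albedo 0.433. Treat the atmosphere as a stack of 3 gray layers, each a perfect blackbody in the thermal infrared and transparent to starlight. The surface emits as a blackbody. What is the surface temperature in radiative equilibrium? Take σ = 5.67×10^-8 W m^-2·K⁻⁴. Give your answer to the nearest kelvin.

By the inverse-square law, S = 1361/11.0² = 11.25 W m^-2.
Top-of-atmosphere balance: σT_e⁴ = S(1−α)/4 = 1.594 W m^-2 → T_e = 72.82 K.
Layer-by-layer balance gives σT_s⁴ = (N+1)σT_e⁴, so T_s = 4^¼·72.82 = 103.0 K.

103 K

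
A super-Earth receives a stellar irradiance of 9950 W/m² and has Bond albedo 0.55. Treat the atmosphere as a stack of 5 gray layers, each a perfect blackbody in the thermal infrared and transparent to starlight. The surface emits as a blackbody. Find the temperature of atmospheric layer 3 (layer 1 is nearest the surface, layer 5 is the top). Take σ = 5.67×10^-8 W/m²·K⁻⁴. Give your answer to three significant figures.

The effective emission temperature is T_e = [S(1−α)/(4σ)]^¼ = 374.8 K.
In the N-layer model, layer k (counted from the surface) has T_k = (N+1−k)^(1/4)·T_e.
T_3 = (3)^(1/4)·374.8 = 493.3 K.

493 K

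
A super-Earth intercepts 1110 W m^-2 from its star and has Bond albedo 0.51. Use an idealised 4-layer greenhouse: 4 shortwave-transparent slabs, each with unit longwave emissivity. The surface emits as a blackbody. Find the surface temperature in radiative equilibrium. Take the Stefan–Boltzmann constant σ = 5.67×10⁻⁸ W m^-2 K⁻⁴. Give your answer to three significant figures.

The effective emission temperature is T_e = [S(1−α)/(4σ)]^¼ = 221.3 K.
Layer-by-layer balance gives σT_s⁴ = (N+1)σT_e⁴, so T_s = 5^¼·221.3 = 330.9 K.

331 K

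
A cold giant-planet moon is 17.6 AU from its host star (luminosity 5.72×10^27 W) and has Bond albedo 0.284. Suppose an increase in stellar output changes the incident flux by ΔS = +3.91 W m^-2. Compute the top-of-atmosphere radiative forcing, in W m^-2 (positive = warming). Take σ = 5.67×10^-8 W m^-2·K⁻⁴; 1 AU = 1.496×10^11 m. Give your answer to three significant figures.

0.700 W m^-2

Orbital distance: d = 17.6 AU = 2.633×10^12 m.
Flux at the orbit: S = L/(4πd²) = 5.72×10^27/(4π·(2.63×10^12)²) = 65.66 W m^-2.
TOA radiative forcing: ΔF = (1−α)ΔS/4 = 0.716·(+3.91)/4 = 0.6999 W m^-2.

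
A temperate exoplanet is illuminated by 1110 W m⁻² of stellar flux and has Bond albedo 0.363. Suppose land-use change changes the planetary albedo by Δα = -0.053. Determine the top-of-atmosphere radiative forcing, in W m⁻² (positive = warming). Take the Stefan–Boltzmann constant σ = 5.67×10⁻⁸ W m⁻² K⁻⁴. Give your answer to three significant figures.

TOA radiative forcing: ΔF = −S·Δα/4 = −1110·(-0.053)/4 = 14.71 W m⁻².

14.7 W m⁻²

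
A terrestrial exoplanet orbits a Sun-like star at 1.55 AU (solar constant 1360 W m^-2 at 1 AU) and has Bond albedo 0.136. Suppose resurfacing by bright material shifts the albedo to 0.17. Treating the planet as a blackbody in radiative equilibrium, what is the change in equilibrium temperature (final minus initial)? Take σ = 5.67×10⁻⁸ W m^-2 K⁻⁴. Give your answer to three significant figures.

-2.15 K

By the inverse-square law, S = 1360/1.55² = 566.1 W m^-2.
Initial: T₁ = [S(1−0.136)/(4σ)]^(1/4) = 215.5 K.
With α = 0.17, T₂ = 213.3 K.
ΔT = T₂ − T₁ = -2.152 K.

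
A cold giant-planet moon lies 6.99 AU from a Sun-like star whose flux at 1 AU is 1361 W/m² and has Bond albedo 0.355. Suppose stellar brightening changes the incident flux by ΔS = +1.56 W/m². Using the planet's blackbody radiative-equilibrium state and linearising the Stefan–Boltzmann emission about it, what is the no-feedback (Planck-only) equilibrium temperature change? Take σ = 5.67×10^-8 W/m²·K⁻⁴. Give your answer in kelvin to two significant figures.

1.3 K

By the inverse-square law, S = 1361/6.99² = 27.86 W/m².
Unperturbed T_e = [27.86·(1−0.355)/(4σ)]^¼ = 94.34 K.
ΔF = Δ[S(1−α)]/4 = (1−0.355)·+1.56/4 = 0.2515 W/m².
Planck response: λ_P = 4σT_e³ = 4·5.67×10⁻⁸·(94.34)³ = 0.1904 W/m²/K.
Hence the no-feedback warming is ΔF/(4σT_e³) = 1.32 K.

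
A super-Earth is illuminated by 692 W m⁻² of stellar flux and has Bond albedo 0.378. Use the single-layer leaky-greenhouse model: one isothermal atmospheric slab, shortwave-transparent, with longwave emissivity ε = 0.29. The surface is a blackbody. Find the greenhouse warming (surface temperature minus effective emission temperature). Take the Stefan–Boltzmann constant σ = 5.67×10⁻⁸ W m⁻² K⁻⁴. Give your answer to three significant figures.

At the top of the atmosphere, σT_e⁴ = S(1−α)/4 = 107.6 W m⁻², giving T_e = 208.7 K.
The surface balance (absorbed SW + ε·downward IR = σT_s⁴) with T_a⁴ = T_s⁴/2 reduces to T_s = T_e·[2/(2−ε)]^¼ = 217.1 K.
T_s − T_e = 217.1 − 208.7 = 8.336 K.

8.34 kelvin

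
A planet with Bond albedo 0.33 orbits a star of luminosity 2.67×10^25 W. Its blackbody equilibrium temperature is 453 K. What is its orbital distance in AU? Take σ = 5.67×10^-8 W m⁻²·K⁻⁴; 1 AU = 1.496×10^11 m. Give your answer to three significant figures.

Required flux: S = 4σT⁴/(1−α) = 14250 W m⁻².
Then d = [L/(4πS)]^(1/2) = 1.221×10^10 m, i.e. 0.08161 AU.

0.0816 AU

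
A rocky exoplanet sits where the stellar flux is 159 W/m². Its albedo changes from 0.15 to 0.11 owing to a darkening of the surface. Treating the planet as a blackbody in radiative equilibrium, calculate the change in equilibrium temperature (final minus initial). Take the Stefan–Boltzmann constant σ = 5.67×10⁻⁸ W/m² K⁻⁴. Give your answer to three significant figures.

1.81 kelvin

Initial: T₁ = [S(1−0.15)/(4σ)]^(1/4) = 156.2 K.
After:  T₂ = [159.0·0.89/(4σ)]^(1/4) = 158.0 K.
Change: 158.0 − 156.2 = 1.807 K.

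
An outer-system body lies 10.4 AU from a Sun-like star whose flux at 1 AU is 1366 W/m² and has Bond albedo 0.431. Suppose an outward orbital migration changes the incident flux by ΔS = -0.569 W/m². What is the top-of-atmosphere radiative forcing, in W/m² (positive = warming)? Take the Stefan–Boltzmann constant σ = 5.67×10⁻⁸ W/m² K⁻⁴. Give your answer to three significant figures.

-0.0809 W/m²

Flux at the orbit: S = 1366/(10.4)² = 12.63 W/m².
Only a fraction (1−α) is absorbed and it's spread over 4πR², so ΔF = (1−α)ΔS/4 = -0.08094 W/m².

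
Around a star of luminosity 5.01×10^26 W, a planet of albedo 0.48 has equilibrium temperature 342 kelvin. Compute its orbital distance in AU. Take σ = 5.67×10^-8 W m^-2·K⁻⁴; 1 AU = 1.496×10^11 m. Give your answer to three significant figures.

0.546 AU

The flux needed for this T is 4σT⁴/(1−0.48) = 5967 W m^-2.
S = L/(4πd²) → d = √(L/4πS) = √(5.01×10^26/(4π·5967)) = 8.174×10^10 m = 0.5464 AU.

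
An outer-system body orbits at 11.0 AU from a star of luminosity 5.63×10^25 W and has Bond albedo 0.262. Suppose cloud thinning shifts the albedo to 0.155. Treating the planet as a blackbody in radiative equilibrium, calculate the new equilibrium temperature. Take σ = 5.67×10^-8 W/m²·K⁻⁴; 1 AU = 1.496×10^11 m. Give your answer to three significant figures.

d = 11.0 × 1.496×10^11 m = 1.646×10^12 m.
Spreading L over a sphere of radius d: S = 5.63×10^25/(4π·1.65×10^12²) = 1.654 W/m².
New equilibrium: T₂ = [(1−0.155)·1.654/(4σ)]^(1/4) = 49.83 K.

49.8 kelvin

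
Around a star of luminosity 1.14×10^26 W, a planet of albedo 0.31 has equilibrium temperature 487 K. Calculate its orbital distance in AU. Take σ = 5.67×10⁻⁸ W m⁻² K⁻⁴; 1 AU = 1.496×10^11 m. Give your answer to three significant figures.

0.148 AU

The flux needed for this T is 4σT⁴/(1−0.31) = 18490 W m⁻².
Then d = [L/(4πS)]^(1/2) = 2.215×10^10 m, i.e. 0.1481 AU.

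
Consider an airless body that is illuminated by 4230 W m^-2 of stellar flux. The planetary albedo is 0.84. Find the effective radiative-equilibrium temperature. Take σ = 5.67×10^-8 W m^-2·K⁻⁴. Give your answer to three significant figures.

The planet absorbs (1−α)S over its disc πR² and re-emits over 4πR², so the mean absorbed flux is (1−0.84)·4230/4 = 169.2 W m^-2.
Set σT⁴ = 169.2 → T = (169.2/σ)^(1/4) = 233.7 K.

234 K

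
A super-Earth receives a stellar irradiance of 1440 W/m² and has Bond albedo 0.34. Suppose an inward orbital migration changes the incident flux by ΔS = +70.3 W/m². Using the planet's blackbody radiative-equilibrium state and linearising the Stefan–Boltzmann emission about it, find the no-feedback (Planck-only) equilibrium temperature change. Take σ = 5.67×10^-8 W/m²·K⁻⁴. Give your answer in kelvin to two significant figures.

3.1 K

Unperturbed T_e = [1440·(1−0.34)/(4σ)]^¼ = 254.4 K.
TOA radiative forcing: ΔF = (1−α)ΔS/4 = 0.66·(+70.3)/4 = 11.60 W/m².
Planck response: λ_P = 4σT_e³ = 4·5.67×10⁻⁸·(254.4)³ = 3.735 W/m²/K.
So ΔT₀ = 11.60/3.735 = 3.11 K.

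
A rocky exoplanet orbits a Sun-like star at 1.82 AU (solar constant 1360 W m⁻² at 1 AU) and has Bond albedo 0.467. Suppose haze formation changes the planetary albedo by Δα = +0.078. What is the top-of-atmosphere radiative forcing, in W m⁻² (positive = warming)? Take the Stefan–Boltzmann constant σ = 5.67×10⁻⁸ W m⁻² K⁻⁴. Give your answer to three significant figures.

Flux at the orbit: S = 1360/(1.82)² = 410.6 W m⁻².
The change in absorbed flux is Δ[S(1−α)/4] = −SΔα/4 = -8.006 W m⁻².

-8.01 W m⁻²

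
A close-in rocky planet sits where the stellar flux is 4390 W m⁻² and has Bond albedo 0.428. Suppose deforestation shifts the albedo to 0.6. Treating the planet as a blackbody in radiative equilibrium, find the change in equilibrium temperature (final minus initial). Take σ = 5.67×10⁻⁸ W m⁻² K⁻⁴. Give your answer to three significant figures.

-27.7 K

Initial: T₁ = [S(1−0.428)/(4σ)]^(1/4) = 324.4 K.
After:  T₂ = [4390·0.4/(4σ)]^(1/4) = 296.6 K.
Change: 296.6 − 324.4 = -27.75 K.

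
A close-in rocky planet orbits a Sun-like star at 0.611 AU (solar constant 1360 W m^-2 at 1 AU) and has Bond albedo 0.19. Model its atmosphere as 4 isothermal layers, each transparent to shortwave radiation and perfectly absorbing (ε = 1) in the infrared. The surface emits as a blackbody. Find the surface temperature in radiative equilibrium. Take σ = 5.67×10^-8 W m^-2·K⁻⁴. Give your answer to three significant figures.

505 K

Flux at the orbit: S = 1360/(0.611)² = 3643 W m^-2.
The effective emission temperature is T_e = [S(1−α)/(4σ)]^¼ = 337.7 K.
Layer-by-layer balance gives σT_s⁴ = (N+1)σT_e⁴, so T_s = 5^¼·337.7 = 505.0 K.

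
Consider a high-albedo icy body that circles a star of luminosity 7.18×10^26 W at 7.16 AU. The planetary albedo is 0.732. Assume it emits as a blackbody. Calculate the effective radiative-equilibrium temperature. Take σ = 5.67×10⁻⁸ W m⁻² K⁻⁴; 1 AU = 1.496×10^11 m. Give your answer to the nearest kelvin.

88 K

d = 7.16 × 1.496×10^11 m = 1.071×10^12 m.
Spreading L over a sphere of radius d: S = 7.18×10^26/(4π·1.07×10^12²) = 49.80 W m⁻².
Averaging over the sphere, the absorbed flux is S(1−α)/4 = 3.337 W m⁻².
Set σT⁴ = 3.337 → T = (3.337/σ)^(1/4) = 87.58 K.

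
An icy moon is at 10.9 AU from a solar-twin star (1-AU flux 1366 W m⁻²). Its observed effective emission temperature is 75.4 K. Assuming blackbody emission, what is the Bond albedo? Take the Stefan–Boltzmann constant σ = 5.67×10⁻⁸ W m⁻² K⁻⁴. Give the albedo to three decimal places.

0.362

Irradiance scales as 1/d², so S = 1366 W m⁻² × (1/10.9)² = 11.50 W m⁻².
Energy balance: S(1−α)/4 = σT⁴, so 1−α = 4σT⁴/S.
4σT⁴ = 4·5.67×10⁻⁸·(75.4)⁴ = 7.330 W m⁻².
1−α = 7.330/11.50 = 0.6376, so α = 0.3624.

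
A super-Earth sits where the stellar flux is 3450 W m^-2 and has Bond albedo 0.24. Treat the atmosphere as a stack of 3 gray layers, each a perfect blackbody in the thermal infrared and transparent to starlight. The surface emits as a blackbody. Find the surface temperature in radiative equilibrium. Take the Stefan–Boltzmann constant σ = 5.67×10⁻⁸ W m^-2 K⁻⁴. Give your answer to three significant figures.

464 kelvin

Top-of-atmosphere balance: σT_e⁴ = S(1−α)/4 = 655.5 W m^-2 → T_e = 327.9 K.
With N = 3 opaque layers, T_s = (N+1)^(1/4)·T_e = 4^(1/4)·327.9 = 463.7 K.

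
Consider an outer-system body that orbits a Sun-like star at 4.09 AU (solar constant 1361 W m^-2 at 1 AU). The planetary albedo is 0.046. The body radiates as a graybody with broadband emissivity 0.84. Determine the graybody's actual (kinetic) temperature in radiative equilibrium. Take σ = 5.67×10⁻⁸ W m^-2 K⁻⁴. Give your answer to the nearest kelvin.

Flux at the orbit: S = 1361/(4.09)² = 81.36 W m^-2.
The planet absorbs (1−α)S over its disc πR² and re-emits over 4πR², so the mean absorbed flux is (1−0.046)·81.36/4 = 19.40 W m^-2.
Equating to εσT⁴ with ε = 0.84: T = (19.40/0.84σ)^(1/4) = 142.1 K.

142 K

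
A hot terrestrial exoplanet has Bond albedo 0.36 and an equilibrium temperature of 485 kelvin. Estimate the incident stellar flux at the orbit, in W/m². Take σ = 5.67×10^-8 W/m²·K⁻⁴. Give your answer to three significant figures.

19600 W/m²

Invert the energy balance for S: S = 4σT⁴/(1−α).
σT⁴ = 5.67×10⁻⁸·(485)⁴ = 3137 W/m².
So S = 4×3137/(1−0.36) = 19610 W/m².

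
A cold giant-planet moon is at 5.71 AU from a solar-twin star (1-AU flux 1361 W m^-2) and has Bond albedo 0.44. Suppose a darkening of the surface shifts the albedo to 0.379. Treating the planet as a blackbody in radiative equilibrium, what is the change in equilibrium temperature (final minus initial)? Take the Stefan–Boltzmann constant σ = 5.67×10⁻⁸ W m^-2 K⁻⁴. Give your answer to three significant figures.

2.64 kelvin

Irradiance scales as 1/d², so S = 1361 W m^-2 × (1/5.71)² = 41.74 W m^-2.
With α = 0.44, T₁ = 100.8 K.
With α = 0.379, T₂ = 103.4 K.
ΔT = T₂ − T₁ = 2.638 K.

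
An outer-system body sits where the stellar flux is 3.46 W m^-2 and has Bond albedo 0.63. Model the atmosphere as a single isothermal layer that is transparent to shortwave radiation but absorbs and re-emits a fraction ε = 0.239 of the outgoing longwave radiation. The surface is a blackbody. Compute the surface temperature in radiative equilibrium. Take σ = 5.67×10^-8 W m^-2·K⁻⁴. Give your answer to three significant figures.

50.3 K

At the top of the atmosphere, σT_e⁴ = S(1−α)/4 = 0.3201 W m^-2, giving T_e = 48.74 K.
The surface balance (absorbed SW + ε·downward IR = σT_s⁴) with T_a⁴ = T_s⁴/2 reduces to T_s = T_e·[2/(2−ε)]^¼ = 50.32 K.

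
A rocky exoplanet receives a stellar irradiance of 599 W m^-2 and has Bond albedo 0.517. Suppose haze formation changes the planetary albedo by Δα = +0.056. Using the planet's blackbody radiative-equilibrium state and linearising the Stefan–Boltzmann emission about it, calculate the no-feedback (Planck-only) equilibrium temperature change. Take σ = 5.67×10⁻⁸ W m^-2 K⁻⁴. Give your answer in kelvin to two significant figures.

-5.5 K

The baseline emission temperature is T_e = 189.0 K.
ΔF = −(S/4)Δα = −(599.0/4)×(+0.056) = -8.386 W m^-2.
Planck response: λ_P = 4σT_e³ = 4·5.67×10⁻⁸·(189.0)³ = 1.531 W m^-2/K.
So ΔT₀ = -8.386/1.531 = -5.48 K.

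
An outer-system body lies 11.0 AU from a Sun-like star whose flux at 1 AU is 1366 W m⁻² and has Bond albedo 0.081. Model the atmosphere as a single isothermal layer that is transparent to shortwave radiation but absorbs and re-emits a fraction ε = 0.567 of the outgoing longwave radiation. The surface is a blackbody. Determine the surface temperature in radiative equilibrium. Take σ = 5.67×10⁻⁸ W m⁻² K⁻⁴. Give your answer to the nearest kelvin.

89 K

Irradiance scales as 1/d², so S = 1366 W m⁻² × (1/11.0)² = 11.29 W m⁻².
At the top of the atmosphere, σT_e⁴ = S(1−α)/4 = 2.594 W m⁻², giving T_e = 82.24 K.
Surface balance with a leaky layer gives σT_s⁴ = σT_e⁴·2/(2−ε), so T_s = T_e·[2/(2−0.567)]^(1/4) = 89.39 K.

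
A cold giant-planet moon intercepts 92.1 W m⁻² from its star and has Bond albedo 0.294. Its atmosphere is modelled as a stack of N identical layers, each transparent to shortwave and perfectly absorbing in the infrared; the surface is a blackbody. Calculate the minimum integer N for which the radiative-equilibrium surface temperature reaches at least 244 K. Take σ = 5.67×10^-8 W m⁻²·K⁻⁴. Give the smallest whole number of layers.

The effective emission temperature is T_e = [S(1−α)/(4σ)]^¼ = 130.1 K.
Since T_s⁴ = (N+1)T_e⁴, we need N ≥ (T_s/T_e)⁴ − 1 = 11.363.
The minimum whole number is N = 12.

12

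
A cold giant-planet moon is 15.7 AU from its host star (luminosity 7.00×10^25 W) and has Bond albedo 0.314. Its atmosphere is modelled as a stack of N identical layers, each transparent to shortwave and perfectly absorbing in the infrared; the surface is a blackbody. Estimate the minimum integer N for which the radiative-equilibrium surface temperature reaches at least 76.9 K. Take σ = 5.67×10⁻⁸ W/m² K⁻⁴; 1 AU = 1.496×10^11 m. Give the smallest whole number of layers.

11

d = 15.7 × 1.496×10^11 m = 2.349×10^12 m.
Flux at the orbit: S = L/(4πd²) = 7.00×10^25/(4π·(2.35×10^12)²) = 1.010 W/m².
Top-of-atmosphere balance: σT_e⁴ = S(1−α)/4 = 0.1732 W/m² → T_e = 41.80 K.
Since T_s⁴ = (N+1)T_e⁴, we need N ≥ (T_s/T_e)⁴ − 1 = 10.450.
The minimum whole number is N = 11.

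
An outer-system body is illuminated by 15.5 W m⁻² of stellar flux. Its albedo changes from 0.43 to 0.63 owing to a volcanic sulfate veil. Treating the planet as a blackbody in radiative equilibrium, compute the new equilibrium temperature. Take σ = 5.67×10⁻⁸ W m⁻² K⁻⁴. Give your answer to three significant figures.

With the new albedo, S(1−α₂)/4 = 1.434 W m⁻², so T₂ = 70.91 K.

70.9 K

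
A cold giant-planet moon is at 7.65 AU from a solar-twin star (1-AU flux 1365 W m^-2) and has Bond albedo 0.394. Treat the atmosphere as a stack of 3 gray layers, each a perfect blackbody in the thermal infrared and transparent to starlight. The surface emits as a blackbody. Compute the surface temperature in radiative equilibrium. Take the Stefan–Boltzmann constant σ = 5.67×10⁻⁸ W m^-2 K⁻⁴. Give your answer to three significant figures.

126 K

Flux at the orbit: S = 1365/(7.65)² = 23.32 W m^-2.
The effective emission temperature is T_e = [S(1−α)/(4σ)]^¼ = 88.85 K.
With N = 3 opaque layers, T_s = (N+1)^(1/4)·T_e = 4^(1/4)·88.85 = 125.7 K.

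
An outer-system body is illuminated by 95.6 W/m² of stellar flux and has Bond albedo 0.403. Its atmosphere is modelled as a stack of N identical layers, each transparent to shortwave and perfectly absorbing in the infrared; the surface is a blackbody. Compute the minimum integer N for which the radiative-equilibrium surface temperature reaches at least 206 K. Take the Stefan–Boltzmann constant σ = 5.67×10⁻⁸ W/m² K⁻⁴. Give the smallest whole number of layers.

The effective emission temperature is T_e = [S(1−α)/(4σ)]^¼ = 125.9 K.
Since T_s⁴ = (N+1)T_e⁴, we need N ≥ (T_s/T_e)⁴ − 1 = 6.156.
So N ≥ 6.156; the smallest integer is N = 7.

7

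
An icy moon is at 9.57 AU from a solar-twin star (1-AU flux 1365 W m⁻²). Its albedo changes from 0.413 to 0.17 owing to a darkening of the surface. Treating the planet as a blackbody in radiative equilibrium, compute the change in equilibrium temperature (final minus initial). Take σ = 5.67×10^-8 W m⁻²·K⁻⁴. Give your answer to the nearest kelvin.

Flux at the orbit: S = 1365/(9.57)² = 14.90 W m⁻².
Before: T₁ = [14.90·0.587/(4σ)]^(1/4) = 78.81 K.
After:  T₂ = [14.90·0.83/(4σ)]^(1/4) = 85.94 K.
ΔT = T₂ − T₁ = 7.129 K.

7 K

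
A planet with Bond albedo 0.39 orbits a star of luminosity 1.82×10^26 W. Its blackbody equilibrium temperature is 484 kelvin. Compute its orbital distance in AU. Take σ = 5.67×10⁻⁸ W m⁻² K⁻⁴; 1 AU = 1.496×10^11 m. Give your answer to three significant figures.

Energy balance gives S = 4σT⁴/(1−α) = 20400 W m⁻².
S = L/(4πd²) → d = √(L/4πS) = √(1.82×10^26/(4π·20400)) = 2.664×10^10 m = 0.1781 AU.

0.178 AU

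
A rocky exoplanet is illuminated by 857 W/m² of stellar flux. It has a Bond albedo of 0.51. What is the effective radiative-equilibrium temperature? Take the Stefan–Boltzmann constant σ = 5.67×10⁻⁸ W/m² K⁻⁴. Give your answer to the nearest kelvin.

207 K

The planet absorbs (1−α)S over its disc πR² and re-emits over 4πR², so the mean absorbed flux is (1−0.51)·857.0/4 = 105.0 W/m².
In equilibrium σT⁴ equals this, so T = 207.4 K.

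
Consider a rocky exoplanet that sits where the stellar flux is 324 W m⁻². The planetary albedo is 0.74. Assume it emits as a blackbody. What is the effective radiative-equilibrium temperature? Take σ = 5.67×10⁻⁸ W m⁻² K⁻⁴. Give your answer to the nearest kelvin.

139 kelvin

Averaging over the sphere, the absorbed flux is S(1−α)/4 = 21.06 W m⁻².
Balancing against σT⁴: T = (21.06/5.67×10⁻⁸)^(1/4) = 138.8 K.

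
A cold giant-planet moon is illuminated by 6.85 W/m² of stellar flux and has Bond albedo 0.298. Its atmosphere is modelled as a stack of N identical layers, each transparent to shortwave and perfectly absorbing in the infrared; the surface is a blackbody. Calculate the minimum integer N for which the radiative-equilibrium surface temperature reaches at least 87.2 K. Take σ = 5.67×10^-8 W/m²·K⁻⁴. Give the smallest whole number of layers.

2

The effective emission temperature is T_e = [S(1−α)/(4σ)]^¼ = 67.86 K.
T_s = (N+1)^(1/4)·T_e ≥ 87.2 K requires N+1 ≥ (T_s/T_e)⁴ = (87.2/67.86)⁴ = 2.727.
The minimum whole number is N = 2.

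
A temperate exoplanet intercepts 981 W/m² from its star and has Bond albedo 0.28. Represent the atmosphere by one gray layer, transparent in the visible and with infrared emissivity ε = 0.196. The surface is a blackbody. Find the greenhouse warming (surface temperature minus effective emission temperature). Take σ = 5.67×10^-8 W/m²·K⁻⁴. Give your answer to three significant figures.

The planet radiates to space at T_e = [S(1−α)/(4σ)]^(1/4) = 236.2 K.
The surface balance (absorbed SW + ε·downward IR = σT_s⁴) with T_a⁴ = T_s⁴/2 reduces to T_s = T_e·[2/(2−ε)]^¼ = 242.4 K.
The atmosphere warms the surface by 6.171 K.

6.17 K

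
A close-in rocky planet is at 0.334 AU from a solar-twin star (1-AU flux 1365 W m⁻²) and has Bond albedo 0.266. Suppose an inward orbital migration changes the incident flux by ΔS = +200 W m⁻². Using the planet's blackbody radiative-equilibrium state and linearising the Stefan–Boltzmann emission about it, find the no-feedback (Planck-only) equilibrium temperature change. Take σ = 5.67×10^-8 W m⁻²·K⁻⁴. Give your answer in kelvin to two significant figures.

1.8 K

Irradiance scales as 1/d², so S = 1365 W m⁻² × (1/0.334)² = 12240 W m⁻².
Unperturbed T_e = [12240·(1−0.266)/(4σ)]^¼ = 446.1 K.
Only a fraction (1−α) is absorbed and it's spread over 4πR², so ΔF = (1−α)ΔS/4 = 36.70 W m⁻².
Linearising σT⁴ gives d(σT⁴)/dT = 4σT_e³ = 20.13 W m⁻² per K.
Hence the no-feedback warming is ΔF/(4σT_e³) = 1.82 K.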